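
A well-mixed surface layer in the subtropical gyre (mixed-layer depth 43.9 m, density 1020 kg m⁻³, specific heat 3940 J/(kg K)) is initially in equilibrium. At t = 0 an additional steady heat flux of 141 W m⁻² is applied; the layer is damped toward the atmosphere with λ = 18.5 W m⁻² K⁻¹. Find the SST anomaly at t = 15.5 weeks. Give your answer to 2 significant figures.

4.8 K

Areal heat capacity C = ρ c_p D = 1020 × 3940 × 43.9 = 1.76×10^8 J/(m^2 K).
τ = C / λ = 1.76×10^8 / 18.5 = 9.54×10^6 s.
Equilibrium anomaly ΔT_eq = F / λ = 141 / 18.5 = 7.62 K.
t = 15.5 weeks = 9.37×10^6 s, so t/τ = 0.983.
ΔT(t) = ΔT_eq (1 − e^(−t/τ)) = 7.62 × (1 − e^−0.983) = 4.77 K.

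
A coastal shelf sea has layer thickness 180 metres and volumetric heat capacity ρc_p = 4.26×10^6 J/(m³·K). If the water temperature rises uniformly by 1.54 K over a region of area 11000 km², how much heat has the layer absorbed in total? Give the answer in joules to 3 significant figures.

1.30×10^19 J

Areal heat capacity C = ρc_p × D = 4.26×10^6 × 180 = 7.67×10^8 J m⁻² K⁻¹.
Heat per unit area: q = C ΔT = 7.67×10^8 × 1.54 = 1.18×10^9 J/m².
Total heat: Q = q × A = 1.18×10^9 × (11000 × 10⁶ m²) = 1.30×10^19 J.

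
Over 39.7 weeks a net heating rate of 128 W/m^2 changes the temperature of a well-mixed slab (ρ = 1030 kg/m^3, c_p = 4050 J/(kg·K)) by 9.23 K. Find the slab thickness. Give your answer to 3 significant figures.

79.8 m

Heat input Q = F Δt = 128 × 2.40×10^7 s = 3.07×10^9 J/m².
Required areal heat capacity C = Q / ΔT = 3.33×10^8 J/(m²·K).
Depth D = C / (ρ c_p) = 3.33×10^8 / (1030 × 4050) = 79.8 m.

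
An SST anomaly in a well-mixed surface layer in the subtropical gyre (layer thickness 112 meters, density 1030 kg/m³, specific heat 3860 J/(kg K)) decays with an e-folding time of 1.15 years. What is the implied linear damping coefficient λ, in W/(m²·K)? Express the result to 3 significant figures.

12.3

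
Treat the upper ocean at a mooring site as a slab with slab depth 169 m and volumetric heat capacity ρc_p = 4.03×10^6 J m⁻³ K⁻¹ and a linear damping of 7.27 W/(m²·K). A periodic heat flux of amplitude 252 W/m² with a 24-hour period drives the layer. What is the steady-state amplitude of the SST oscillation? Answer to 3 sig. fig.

0.00509 K

Areal heat capacity C = ρc_p × D = 4.03×10^6 × 169 = 6.81×10^8 J/(m^2 K).
Angular frequency ω = 2π / T = 2π / 86400 s = 7.27×10^-5 s⁻¹.
√((Cω)² + λ²) = √((49500)² + 7.27²) = 49500 W/(m²·K).
Amplitude A = F₀ / √((Cω)²+λ²) = 252 / 49500 = 0.00509 K.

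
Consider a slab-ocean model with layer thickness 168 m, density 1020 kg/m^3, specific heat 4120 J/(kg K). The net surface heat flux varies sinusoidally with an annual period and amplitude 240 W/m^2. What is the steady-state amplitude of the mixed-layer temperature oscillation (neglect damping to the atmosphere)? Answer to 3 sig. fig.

1.71 K

Areal heat capacity C = ρ c_p D = 1020 × 4120 × 168 = 7.06×10^8 J/(m²·K).
Angular frequency ω = 2π / T = 2π / 3.15×10^7 s = 1.99×10^-7 s⁻¹.
Cω = 7.06×10^8 × 1.99×10^-7 = 141 W/(m²·K).
Amplitude A = F₀ / (Cω) = 240 / 141 = 1.71 K.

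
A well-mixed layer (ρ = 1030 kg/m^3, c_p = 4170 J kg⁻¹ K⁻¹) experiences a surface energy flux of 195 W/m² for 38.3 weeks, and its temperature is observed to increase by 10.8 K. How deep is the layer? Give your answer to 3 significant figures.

97.4 m

Heat input Q = F Δt = 195 × 2.32×10^7 s = 4.52×10^9 J/m².
Required areal heat capacity C = Q / ΔT = 4.18×10^8 J/(m²·K).
Depth D = C / (ρ c_p) = 4.18×10^8 / (1030 × 4170) = 97.4 m.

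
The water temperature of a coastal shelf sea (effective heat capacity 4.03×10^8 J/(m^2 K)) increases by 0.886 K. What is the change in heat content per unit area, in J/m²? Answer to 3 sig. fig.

3.57×10^8

Areal heat capacity C = 4.03×10^8 J/(m^2 K) (given).
ΔQ = C ΔT = 4.03×10^8 × 0.886 = 3.57×10^8 J/m².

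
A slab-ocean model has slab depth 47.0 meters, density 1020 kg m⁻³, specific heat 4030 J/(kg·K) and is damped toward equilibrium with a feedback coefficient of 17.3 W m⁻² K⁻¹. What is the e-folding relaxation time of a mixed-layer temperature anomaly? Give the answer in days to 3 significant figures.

129 days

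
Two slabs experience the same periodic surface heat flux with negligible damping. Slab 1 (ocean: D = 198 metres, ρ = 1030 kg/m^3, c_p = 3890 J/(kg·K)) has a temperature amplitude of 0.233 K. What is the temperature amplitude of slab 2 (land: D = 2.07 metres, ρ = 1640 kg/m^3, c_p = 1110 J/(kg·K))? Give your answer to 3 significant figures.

C_ocean = 7.93×10^8 J/(m²·K); C_land = 3.77×10^6 J/(m²·K).
A ∝ 1/C ⇒ A_land = A_ocean × C_ocean/C_land = 0.233 × 211 = 49.1 K.

49.1 K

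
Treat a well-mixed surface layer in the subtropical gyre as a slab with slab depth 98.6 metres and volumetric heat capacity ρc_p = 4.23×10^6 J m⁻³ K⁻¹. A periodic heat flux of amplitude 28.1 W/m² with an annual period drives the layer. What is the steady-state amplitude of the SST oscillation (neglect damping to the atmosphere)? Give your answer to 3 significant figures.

0.338 K

Areal heat capacity C = ρc_p × D = 4.23×10^6 × 98.6 = 4.17×10^8 J/(m^2 K).
Angular frequency ω = 2π / T = 2π / 3.15×10^7 s = 1.99×10^-7 s⁻¹.
Cω = 4.17×10^8 × 1.99×10^-7 = 83.1 W/(m²·K).
Amplitude A = F₀ / (Cω) = 28.1 / 83.1 = 0.338 K.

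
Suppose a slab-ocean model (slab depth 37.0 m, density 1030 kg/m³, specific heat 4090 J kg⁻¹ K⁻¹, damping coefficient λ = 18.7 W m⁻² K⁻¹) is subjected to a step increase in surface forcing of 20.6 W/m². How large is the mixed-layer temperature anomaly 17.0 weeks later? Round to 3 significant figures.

Areal heat capacity C = ρ c_p D = 1030 × 4090 × 37.0 = 1.56×10^8 J/(m²·K).
τ = C / λ = 1.56×10^8 / 18.7 = 8.34×10^6 s.
Equilibrium anomaly ΔT_eq = F / λ = 20.6 / 18.7 = 1.10 K.
t = 17.0 weeks = 1.03×10^7 s, so t/τ = 1.23.
ΔT(t) = ΔT_eq (1 − e^(−t/τ)) = 1.10 × (1 − e^−1.23) = 0.781 K.

0.781 K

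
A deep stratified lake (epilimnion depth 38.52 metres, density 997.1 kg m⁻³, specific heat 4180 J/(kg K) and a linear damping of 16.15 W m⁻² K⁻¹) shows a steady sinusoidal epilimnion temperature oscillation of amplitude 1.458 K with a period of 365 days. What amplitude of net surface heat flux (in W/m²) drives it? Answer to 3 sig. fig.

52.2

Areal heat capacity C = ρ c_p D = 997.1 × 4180 × 38.52 = 1.61×10^8 J/(m²·K).
ω = 2π / 3.15×10^7 s = 1.99×10^-7 s⁻¹.
√((Cω)² + λ²) = √((32.0)² + 16.15²) = 35.8 W/(m²·K).
F₀ = A × √((Cω)²+λ²) = 1.458 × 35.8 = 52.2 W/m².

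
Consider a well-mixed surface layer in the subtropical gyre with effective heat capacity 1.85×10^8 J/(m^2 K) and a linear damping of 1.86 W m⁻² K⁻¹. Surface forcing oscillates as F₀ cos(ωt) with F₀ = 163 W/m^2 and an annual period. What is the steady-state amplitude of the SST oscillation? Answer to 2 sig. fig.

Areal heat capacity C = 1.85×10^8 J/(m^2 K) (given).
Angular frequency ω = 2π / T = 2π / 3.15×10^7 s = 1.99×10^-7 s⁻¹.
√((Cω)² + λ²) = √((36.9)² + 1.86²) = 36.9 W/(m²·K).
Amplitude A = F₀ / √((Cω)²+λ²) = 163 / 36.9 = 4.42 K.

4.4 K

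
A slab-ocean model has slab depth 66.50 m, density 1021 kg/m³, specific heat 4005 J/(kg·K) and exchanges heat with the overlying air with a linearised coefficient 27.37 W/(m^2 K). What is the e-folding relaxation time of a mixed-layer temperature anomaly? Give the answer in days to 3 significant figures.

Areal heat capacity C = ρ c_p D = 1021 × 4005 × 66.50 = 2.72×10^8 J m⁻² K⁻¹.
Relaxation time τ = C / λ = 2.72×10^8 / 27.37 = 9.94×10^6 s.
In days: 9.94×10^6 s / (86400 s/day) = 115 days.

115 days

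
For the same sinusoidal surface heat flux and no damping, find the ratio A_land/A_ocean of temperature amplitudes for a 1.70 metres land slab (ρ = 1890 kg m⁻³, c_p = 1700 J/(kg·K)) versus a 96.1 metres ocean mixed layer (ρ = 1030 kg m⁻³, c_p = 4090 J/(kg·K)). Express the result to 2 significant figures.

74

C_ocean = 1030 × 4090 × 96.1 = 4.05×10^8 J/(m²·K).
C_land = 1890 × 1700 × 1.70 = 5.46×10^6 J/(m²·K).
Undamped amplitude ∝ 1/C, so A_land/A_ocean = C_ocean/C_land = 74.1.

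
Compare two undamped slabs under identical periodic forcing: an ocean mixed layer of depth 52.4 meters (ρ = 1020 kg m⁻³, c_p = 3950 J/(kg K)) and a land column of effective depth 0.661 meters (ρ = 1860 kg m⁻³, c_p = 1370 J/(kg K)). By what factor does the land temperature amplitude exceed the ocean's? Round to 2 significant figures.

130

C_ocean = 1020 × 3950 × 52.4 = 2.11×10^8 J/(m²·K).
C_land = 1860 × 1370 × 0.661 = 1.68×10^6 J/(m²·K).
Undamped amplitude ∝ 1/C, so A_land/A_ocean = C_ocean/C_land = 125.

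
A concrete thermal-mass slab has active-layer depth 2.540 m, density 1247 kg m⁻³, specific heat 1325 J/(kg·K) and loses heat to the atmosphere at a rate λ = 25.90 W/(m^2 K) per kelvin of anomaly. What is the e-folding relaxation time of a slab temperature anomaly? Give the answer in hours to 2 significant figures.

45 hours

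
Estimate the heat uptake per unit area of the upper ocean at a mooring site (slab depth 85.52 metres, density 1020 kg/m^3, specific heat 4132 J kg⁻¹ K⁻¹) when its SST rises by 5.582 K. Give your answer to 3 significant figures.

2.01×10^9

Areal heat capacity C = ρ c_p D = 1020 × 4132 × 85.52 = 3.60×10^8 J/(m^2 K).
ΔQ = C ΔT = 3.60×10^8 × 5.582 = 2.01×10^9 J/m².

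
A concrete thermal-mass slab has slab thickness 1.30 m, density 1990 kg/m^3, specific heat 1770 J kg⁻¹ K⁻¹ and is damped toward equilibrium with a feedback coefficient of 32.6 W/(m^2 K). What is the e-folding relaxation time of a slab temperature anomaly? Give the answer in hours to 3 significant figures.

39.0 hours

Areal heat capacity C = ρ c_p D = 1990 × 1770 × 1.30 = 4.58×10^6 J/(m^2 K).
Relaxation time τ = C / λ = 4.58×10^6 / 32.6 = 1.40×10^5 s.
In hours: 1.40×10^5 s / (3600 s/hour) = 39.0 hours.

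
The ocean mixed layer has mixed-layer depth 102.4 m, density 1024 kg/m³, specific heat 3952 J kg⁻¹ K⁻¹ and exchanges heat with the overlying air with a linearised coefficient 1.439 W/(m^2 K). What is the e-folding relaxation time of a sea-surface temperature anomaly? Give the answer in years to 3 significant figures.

9.13 years

Areal heat capacity C = ρ c_p D = 1024 × 3952 × 102.4 = 4.14×10^8 J/(m²·K).
Relaxation time τ = C / λ = 4.14×10^8 / 1.439 = 2.88×10^8 s.
In years: 2.88×10^8 s / (3.156×10^7 s/year) = 9.13 years.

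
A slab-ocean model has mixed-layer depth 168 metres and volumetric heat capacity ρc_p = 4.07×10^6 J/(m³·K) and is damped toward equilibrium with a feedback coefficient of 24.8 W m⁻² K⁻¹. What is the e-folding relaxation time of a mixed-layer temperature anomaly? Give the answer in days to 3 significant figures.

319 days

Areal heat capacity C = ρc_p × D = 4.07×10^6 × 168 = 6.84×10^8 J/(m²·K).
Relaxation time τ = C / λ = 6.84×10^8 / 24.8 = 2.76×10^7 s.
In days: 2.76×10^7 s / (86400 s/day) = 319 days.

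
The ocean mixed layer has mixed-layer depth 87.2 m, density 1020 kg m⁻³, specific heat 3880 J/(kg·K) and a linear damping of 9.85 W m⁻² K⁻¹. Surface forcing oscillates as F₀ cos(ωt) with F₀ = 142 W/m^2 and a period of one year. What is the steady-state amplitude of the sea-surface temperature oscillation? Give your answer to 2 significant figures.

Areal heat capacity C = ρ c_p D = 1020 × 3880 × 87.2 = 3.45×10^8 J/(m^2 K).
Angular frequency ω = 2π / T = 2π / 3.15×10^7 s = 1.99×10^-7 s⁻¹.
√((Cω)² + λ²) = √((68.8)² + 9.85²) = 69.5 W/(m²·K).
Amplitude A = F₀ / √((Cω)²+λ²) = 142 / 69.5 = 2.04 K.

2.0 K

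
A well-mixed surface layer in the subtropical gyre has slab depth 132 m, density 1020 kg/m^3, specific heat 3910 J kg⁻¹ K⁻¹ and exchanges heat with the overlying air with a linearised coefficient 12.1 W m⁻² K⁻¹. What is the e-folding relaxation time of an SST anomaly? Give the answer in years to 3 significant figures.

1.38 years

Areal heat capacity C = ρ c_p D = 1020 × 3910 × 132 = 5.26×10^8 J m⁻² K⁻¹.
Relaxation time τ = C / λ = 5.26×10^8 / 12.1 = 4.35×10^7 s.
In years: 4.35×10^7 s / (3.156×10^7 s/year) = 1.38 years.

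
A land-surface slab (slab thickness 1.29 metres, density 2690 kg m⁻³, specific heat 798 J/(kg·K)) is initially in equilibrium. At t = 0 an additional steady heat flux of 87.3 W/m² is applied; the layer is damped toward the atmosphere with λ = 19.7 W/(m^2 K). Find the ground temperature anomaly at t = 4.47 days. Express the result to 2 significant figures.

4.1 K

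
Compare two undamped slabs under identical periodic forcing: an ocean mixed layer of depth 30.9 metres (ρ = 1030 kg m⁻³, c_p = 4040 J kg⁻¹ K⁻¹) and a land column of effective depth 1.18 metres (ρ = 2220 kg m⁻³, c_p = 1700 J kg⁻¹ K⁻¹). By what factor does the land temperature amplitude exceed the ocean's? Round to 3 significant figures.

28.9

C_ocean = 1030 × 4040 × 30.9 = 1.29×10^8 J/(m²·K).
C_land = 2220 × 1700 × 1.18 = 4.45×10^6 J/(m²·K).
Undamped amplitude ∝ 1/C, so A_land/A_ocean = C_ocean/C_land = 28.9.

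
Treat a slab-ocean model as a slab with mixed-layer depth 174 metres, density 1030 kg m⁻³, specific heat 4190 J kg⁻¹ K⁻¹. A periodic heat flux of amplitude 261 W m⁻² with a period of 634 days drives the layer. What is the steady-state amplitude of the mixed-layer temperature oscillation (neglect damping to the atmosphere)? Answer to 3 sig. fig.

Areal heat capacity C = ρ c_p D = 1030 × 4190 × 174 = 7.51×10^8 J/(m^2 K).
Angular frequency ω = 2π / T = 2π / 5.48×10^7 s = 1.15×10^-7 s⁻¹.
Cω = 7.51×10^8 × 1.15×10^-7 = 86.1 W/(m²·K).
Amplitude A = F₀ / (Cω) = 261 / 86.1 = 3.03 K.

3.03 K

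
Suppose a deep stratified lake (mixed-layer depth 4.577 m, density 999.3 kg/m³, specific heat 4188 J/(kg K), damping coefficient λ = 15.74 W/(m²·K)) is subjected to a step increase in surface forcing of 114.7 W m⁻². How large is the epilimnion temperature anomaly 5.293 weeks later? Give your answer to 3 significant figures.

6.76 K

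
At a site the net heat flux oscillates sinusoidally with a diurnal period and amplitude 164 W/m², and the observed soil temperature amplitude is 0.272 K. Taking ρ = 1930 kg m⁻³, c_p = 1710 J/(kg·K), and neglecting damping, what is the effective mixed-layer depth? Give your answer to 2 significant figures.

2.5 m

ω = 2π / 86400 s = 7.27×10^-5 s⁻¹.
Required C = F₀ / (A ω) = 164 / (0.272 × 7.27×10^-5) = 8.29×10^6 J/(m²·K).
D = C / (ρ c_p) = 8.29×10^6 / (1930 × 1710) = 2.51 m.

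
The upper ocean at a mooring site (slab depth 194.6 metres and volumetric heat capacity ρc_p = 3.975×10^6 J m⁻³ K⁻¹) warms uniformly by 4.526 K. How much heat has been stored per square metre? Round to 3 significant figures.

3.50×10^9

Areal heat capacity C = ρc_p × D = 3.975×10^6 × 194.6 = 7.74×10^8 J/(m²·K).
ΔQ = C ΔT = 7.74×10^8 × 4.526 = 3.50×10^9 J/m².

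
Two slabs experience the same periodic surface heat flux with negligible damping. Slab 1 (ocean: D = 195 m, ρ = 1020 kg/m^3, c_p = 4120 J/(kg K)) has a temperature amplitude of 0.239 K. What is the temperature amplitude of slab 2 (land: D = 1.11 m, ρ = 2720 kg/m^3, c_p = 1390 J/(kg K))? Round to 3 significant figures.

46.7 K

C_ocean = 8.19×10^8 J/(m²·K); C_land = 4.20×10^6 J/(m²·K).
A ∝ 1/C ⇒ A_land = A_ocean × C_ocean/C_land = 0.239 × 195 = 46.7 K.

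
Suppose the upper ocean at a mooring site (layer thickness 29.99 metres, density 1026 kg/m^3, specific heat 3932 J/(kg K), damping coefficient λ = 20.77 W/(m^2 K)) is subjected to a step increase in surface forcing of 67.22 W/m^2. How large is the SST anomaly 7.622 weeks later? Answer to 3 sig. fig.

1.77 K

Areal heat capacity C = ρ c_p D = 1026 × 3932 × 29.99 = 1.21×10^8 J/(m^2 K).
τ = C / λ = 1.21×10^8 / 20.77 = 5.83×10^6 s.
Equilibrium anomaly ΔT_eq = F / λ = 67.22 / 20.77 = 3.24 K.
t = 7.622 weeks = 4.61×10^6 s, so t/τ = 0.791.
ΔT(t) = ΔT_eq (1 − e^(−t/τ)) = 3.24 × (1 − e^−0.791) = 1.77 K.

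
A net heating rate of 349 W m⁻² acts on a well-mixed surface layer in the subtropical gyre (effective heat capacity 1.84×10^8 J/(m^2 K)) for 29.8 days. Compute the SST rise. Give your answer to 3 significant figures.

Areal heat capacity C = 1.84×10^8 J/(m^2 K) (given).
Net heat input Q = F Δt = 349 × (29.8 days × 86400 s/day) = 8.99×10^8 J/m².
ΔT = Q / C = 8.99×10^8 / 1.84×10^8 = 4.88 K.

4.88 K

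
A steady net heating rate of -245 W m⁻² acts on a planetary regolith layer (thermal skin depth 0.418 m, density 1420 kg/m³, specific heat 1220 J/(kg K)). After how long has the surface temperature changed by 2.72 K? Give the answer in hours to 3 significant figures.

2.23 hours

Areal heat capacity C = ρ c_p D = 1420 × 1220 × 0.418 = 7.24×10^5 J m⁻² K⁻¹.
Time required: Δt = C ΔT / F = 7.24×10^5 × -2.72 / -245 = 8040 s.
In hours: 8040 s / (3600 s/hour) = 2.23 hours.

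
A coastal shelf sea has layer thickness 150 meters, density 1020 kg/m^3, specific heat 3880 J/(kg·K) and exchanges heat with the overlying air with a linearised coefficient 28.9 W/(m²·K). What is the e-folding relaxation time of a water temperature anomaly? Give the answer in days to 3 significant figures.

Areal heat capacity C = ρ c_p D = 1020 × 3880 × 150 = 5.94×10^8 J/(m^2 K).
Relaxation time τ = C / λ = 5.94×10^8 / 28.9 = 2.05×10^7 s.
In days: 2.05×10^7 s / (86400 s/day) = 238 days.

238 days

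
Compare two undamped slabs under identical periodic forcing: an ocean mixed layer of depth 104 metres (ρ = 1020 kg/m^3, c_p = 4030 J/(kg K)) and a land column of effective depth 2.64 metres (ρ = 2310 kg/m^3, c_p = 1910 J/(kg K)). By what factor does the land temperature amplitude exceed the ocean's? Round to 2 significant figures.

37

C_ocean = 1020 × 4030 × 104 = 4.28×10^8 J/(m²·K).
C_land = 2310 × 1910 × 2.64 = 1.16×10^7 J/(m²·K).
Undamped amplitude ∝ 1/C, so A_land/A_ocean = C_ocean/C_land = 36.7.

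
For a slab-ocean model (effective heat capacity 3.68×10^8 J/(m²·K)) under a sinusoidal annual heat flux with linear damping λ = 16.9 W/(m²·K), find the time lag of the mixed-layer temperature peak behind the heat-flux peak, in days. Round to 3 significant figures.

Areal heat capacity C = 3.68×10^8 J/(m²·K) (given).
ω = 2π / 3.15×10^7 s = 1.99×10^-7 s⁻¹.
Phase lag φ = arctan(Cω/λ) = arctan(73.3/16.9) = 1.34 rad.
Time lag = φ / ω = 1.34 / 1.99×10^-7 = 6.75×10^6 s = 78.1 days.

78.1 days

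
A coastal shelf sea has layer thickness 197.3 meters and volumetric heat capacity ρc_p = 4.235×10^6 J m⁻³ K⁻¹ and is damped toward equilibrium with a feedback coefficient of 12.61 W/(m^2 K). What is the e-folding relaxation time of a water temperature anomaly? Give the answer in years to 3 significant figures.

Areal heat capacity C = ρc_p × D = 4.235×10^6 × 197.3 = 8.36×10^8 J/(m^2 K).
Relaxation time τ = C / λ = 8.36×10^8 / 12.61 = 6.63×10^7 s.
In years: 6.63×10^7 s / (3.156×10^7 s/year) = 2.10 years.

2.10 years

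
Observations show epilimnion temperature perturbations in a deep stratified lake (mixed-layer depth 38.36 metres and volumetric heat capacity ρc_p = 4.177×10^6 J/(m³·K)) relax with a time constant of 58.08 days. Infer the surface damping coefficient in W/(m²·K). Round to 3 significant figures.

Areal heat capacity C = ρc_p × D = 4.177×10^6 × 38.36 = 1.60×10^8 J m⁻² K⁻¹.
τ = 58.08 days = 5.02×10^6 s.
λ = C / τ = 1.60×10^8 / 5.02×10^6 = 31.9 W/(m²·K).

31.9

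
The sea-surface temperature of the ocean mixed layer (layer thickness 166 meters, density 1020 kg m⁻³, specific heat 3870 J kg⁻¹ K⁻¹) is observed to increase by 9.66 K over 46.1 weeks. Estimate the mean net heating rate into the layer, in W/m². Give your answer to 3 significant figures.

Areal heat capacity C = ρ c_p D = 1020 × 3870 × 166 = 6.55×10^8 J/(m²·K).
Required heat per unit area: Q = C ΔT = 6.55×10^8 × 9.66 = 6.33×10^9 J/m².
Flux F = Q / Δt = 6.33×10^9 / 2.79×10^7 s = 227 W/m².

227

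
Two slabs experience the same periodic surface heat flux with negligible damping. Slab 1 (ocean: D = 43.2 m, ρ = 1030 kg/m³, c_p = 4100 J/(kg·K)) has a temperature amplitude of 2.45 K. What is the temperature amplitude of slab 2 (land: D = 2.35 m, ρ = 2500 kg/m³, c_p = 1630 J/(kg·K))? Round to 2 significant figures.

C_ocean = 1.82×10^8 J/(m²·K); C_land = 9.58×10^6 J/(m²·K).
A ∝ 1/C ⇒ A_land = A_ocean × C_ocean/C_land = 2.45 × 19.1 = 46.7 K.

47 K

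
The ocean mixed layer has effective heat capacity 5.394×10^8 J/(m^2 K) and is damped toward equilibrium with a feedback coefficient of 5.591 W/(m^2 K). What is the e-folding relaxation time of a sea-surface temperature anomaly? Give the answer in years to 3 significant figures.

3.06 years

Areal heat capacity C = 5.394×10^8 J/(m^2 K) (given).
Relaxation time τ = C / λ = 5.39×10^8 / 5.591 = 9.65×10^7 s.
In years: 9.65×10^7 s / (3.156×10^7 s/year) = 3.06 years.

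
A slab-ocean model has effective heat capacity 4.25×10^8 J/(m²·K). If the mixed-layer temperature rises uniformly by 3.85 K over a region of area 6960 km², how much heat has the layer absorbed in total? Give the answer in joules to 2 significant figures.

Areal heat capacity C = 4.25×10^8 J/(m²·K) (given).
Heat per unit area: q = C ΔT = 4.25×10^8 × 3.85 = 1.64×10^9 J/m².
Total heat: Q = q × A = 1.64×10^9 × (6960 × 10⁶ m²) = 1.14×10^19 J.

1.1×10^19 J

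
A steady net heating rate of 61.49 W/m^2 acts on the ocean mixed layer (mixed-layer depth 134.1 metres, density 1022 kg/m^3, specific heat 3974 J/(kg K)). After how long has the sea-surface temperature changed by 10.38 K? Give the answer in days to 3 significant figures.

Areal heat capacity C = ρ c_p D = 1022 × 3974 × 134.1 = 5.45×10^8 J/(m^2 K).
Time required: Δt = C ΔT / F = 5.45×10^8 × 10.38 / 61.49 = 9.19×10^7 s.
In days: 9.19×10^7 s / (86400 s/day) = 1060 days.

1060 days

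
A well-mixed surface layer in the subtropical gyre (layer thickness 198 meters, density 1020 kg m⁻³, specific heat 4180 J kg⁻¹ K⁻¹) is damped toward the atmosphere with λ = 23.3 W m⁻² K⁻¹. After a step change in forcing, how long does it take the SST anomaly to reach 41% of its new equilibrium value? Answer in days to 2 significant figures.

220 days

Areal heat capacity C = ρ c_p D = 1020 × 4180 × 198 = 8.44×10^8 J m⁻² K⁻¹.
τ = C / λ = 8.44×10^8 / 23.3 = 3.62×10^7 s.
Fraction reached: 1 − e^(−t/τ) = 0.41 ⇒ t = −τ ln(1 − 0.41) = τ × 0.528.
t = 1.91×10^7 s = 221 days.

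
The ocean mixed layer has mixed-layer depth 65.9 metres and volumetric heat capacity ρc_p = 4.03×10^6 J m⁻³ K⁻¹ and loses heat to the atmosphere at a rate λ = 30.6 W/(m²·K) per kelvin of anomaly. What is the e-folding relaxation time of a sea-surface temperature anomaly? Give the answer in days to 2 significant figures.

100 days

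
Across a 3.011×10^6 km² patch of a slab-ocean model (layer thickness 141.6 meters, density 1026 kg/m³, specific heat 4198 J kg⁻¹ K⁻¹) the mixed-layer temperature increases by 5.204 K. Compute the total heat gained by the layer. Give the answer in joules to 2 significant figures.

9.6×10^21 J

Areal heat capacity C = ρ c_p D = 1026 × 4198 × 141.6 = 6.10×10^8 J/(m^2 K).
Heat per unit area: q = C ΔT = 6.10×10^8 × 5.204 = 3.17×10^9 J/m².
Total heat: Q = q × A = 3.17×10^9 × (3.011×10^6 × 10⁶ m²) = 9.56×10^21 J.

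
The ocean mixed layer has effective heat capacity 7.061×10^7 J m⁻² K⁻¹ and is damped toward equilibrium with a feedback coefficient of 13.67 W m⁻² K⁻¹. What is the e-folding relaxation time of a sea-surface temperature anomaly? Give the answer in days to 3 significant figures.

Areal heat capacity C = 7.061×10^7 J m⁻² K⁻¹ (given).
Relaxation time τ = C / λ = 7.06×10^7 / 13.67 = 5.17×10^6 s.
In days: 5.17×10^6 s / (86400 s/day) = 59.8 days.

59.8 days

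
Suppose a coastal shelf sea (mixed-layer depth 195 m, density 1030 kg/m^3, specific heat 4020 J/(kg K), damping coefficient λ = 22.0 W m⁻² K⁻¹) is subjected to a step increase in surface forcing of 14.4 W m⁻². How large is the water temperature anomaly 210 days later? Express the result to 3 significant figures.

Areal heat capacity C = ρ c_p D = 1030 × 4020 × 195 = 8.07×10^8 J/(m²·K).
τ = C / λ = 8.07×10^8 / 22.0 = 3.67×10^7 s.
Equilibrium anomaly ΔT_eq = F / λ = 14.4 / 22.0 = 0.655 K.
t = 210 days = 1.81×10^7 s, so t/τ = 0.494.
ΔT(t) = ΔT_eq (1 − e^(−t/τ)) = 0.655 × (1 − e^−0.494) = 0.255 K.

0.255 K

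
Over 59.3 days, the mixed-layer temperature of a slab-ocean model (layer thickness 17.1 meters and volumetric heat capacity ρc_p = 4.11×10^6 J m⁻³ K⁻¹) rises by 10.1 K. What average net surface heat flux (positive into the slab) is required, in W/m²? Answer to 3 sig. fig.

Areal heat capacity C = ρc_p × D = 4.11×10^6 × 17.1 = 7.03×10^7 J/(m^2 K).
Required heat per unit area: Q = C ΔT = 7.03×10^7 × 10.1 = 7.10×10^8 J/m².
Flux F = Q / Δt = 7.10×10^8 / 5.12×10^6 s = 139 W/m².

139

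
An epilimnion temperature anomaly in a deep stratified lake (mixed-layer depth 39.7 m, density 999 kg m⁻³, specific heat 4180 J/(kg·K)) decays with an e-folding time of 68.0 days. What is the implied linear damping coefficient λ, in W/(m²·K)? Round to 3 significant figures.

Areal heat capacity C = ρ c_p D = 999 × 4180 × 39.7 = 1.66×10^8 J/(m²·K).
τ = 68.0 days = 5.88×10^6 s.
λ = C / τ = 1.66×10^8 / 5.88×10^6 = 28.2 W/(m²·K).

28.2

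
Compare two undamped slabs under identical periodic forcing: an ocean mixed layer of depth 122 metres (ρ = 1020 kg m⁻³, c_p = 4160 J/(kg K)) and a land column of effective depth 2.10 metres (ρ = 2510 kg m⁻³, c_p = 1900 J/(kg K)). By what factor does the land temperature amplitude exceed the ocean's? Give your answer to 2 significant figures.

52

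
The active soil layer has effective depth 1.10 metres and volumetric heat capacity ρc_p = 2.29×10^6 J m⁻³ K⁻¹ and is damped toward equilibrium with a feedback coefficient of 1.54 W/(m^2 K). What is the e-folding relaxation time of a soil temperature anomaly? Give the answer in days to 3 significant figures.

18.9 days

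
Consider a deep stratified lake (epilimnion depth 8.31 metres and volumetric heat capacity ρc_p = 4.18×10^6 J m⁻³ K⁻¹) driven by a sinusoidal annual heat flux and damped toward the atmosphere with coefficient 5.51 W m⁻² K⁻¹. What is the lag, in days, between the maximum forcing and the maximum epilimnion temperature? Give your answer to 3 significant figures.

52.2 days

Areal heat capacity C = ρc_p × D = 4.18×10^6 × 8.31 = 3.47×10^7 J/(m²·K).
ω = 2π / 3.15×10^7 s = 1.99×10^-7 s⁻¹.
Phase lag φ = arctan(Cω/λ) = arctan(6.92/5.51) = 0.898 rad.
Time lag = φ / ω = 0.898 / 1.99×10^-7 = 4.51×10^6 s = 52.2 days.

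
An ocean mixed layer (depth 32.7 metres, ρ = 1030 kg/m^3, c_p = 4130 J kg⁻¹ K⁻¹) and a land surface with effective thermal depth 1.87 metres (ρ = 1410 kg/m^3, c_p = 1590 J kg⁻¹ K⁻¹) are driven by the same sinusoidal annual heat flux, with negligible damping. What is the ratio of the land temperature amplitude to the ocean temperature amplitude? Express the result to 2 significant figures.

C_ocean = 1030 × 4130 × 32.7 = 1.39×10^8 J/(m²·K).
C_land = 1410 × 1590 × 1.87 = 4.19×10^6 J/(m²·K).
Undamped amplitude ∝ 1/C, so A_land/A_ocean = C_ocean/C_land = 33.2.

33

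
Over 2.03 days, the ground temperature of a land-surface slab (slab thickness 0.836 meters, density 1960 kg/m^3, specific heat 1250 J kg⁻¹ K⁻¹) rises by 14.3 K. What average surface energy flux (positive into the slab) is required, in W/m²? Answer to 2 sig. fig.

170

Areal heat capacity C = ρ c_p D = 1960 × 1250 × 0.836 = 2.05×10^6 J m⁻² K⁻¹.
Required heat per unit area: Q = C ΔT = 2.05×10^6 × 14.3 = 2.93×10^7 J/m².
Flux F = Q / Δt = 2.93×10^7 / 1.75×10^5 s = 167 W/m².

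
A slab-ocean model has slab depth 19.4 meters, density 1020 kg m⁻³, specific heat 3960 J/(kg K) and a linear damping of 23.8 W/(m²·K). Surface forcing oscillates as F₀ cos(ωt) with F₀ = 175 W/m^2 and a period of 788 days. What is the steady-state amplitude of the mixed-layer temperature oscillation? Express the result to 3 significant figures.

7.04 K

Areal heat capacity C = ρ c_p D = 1020 × 3960 × 19.4 = 7.84×10^7 J m⁻² K⁻¹.
Angular frequency ω = 2π / T = 2π / 6.81×10^7 s = 9.23×10^-8 s⁻¹.
√((Cω)² + λ²) = √((7.23)² + 23.8²) = 24.9 W/(m²·K).
Amplitude A = F₀ / √((Cω)²+λ²) = 175 / 24.9 = 7.04 K.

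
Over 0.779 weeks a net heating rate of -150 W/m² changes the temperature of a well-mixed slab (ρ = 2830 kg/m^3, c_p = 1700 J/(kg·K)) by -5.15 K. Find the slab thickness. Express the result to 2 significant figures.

2.9 m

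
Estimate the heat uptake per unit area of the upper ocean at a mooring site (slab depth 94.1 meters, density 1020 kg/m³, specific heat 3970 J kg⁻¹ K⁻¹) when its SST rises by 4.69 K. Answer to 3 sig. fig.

1.79×10^9

Areal heat capacity C = ρ c_p D = 1020 × 3970 × 94.1 = 3.81×10^8 J m⁻² K⁻¹.
ΔQ = C ΔT = 3.81×10^8 × 4.69 = 1.79×10^9 J/m².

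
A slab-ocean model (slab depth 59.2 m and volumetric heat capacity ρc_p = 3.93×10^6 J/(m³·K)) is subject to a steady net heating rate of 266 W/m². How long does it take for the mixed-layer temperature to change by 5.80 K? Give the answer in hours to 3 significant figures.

Areal heat capacity C = ρc_p × D = 3.93×10^6 × 59.2 = 2.33×10^8 J/(m^2 K).
Time required: Δt = C ΔT / F = 2.33×10^8 × 5.80 / 266 = 5.07×10^6 s.
In hours: 5.07×10^6 s / (3600 s/hour) = 1410 hours.

1410 hours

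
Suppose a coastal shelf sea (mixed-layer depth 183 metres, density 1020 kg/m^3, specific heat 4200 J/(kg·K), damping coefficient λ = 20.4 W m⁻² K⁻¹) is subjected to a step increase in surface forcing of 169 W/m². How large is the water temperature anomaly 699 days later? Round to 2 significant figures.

6.6 K

Areal heat capacity C = ρ c_p D = 1020 × 4200 × 183 = 7.84×10^8 J/(m^2 K).
τ = C / λ = 7.84×10^8 / 20.4 = 3.84×10^7 s.
Equilibrium anomaly ΔT_eq = F / λ = 169 / 20.4 = 8.28 K.
t = 699 days = 6.04×10^7 s, so t/τ = 1.57.
ΔT(t) = ΔT_eq (1 − e^(−t/τ)) = 8.28 × (1 − e^−1.57) = 6.56 K.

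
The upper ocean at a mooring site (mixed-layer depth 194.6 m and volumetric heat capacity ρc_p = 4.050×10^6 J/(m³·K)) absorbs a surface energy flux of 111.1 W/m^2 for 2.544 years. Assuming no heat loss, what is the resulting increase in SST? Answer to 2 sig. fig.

Areal heat capacity C = ρc_p × D = 4.050×10^6 × 194.6 = 7.88×10^8 J m⁻² K⁻¹.
Net heat input Q = F Δt = 111.1 × (2.544 years × 3.156×10^7 s/year) = 8.92×10^9 J/m².
ΔT = Q / C = 8.92×10^9 / 7.88×10^8 = 11.3 K.

11 K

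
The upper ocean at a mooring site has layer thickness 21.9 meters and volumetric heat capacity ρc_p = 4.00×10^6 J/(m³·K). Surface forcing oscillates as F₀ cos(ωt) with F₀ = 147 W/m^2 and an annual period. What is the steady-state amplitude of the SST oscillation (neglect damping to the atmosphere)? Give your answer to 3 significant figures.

Areal heat capacity C = ρc_p × D = 4.00×10^6 × 21.9 = 8.76×10^7 J/(m^2 K).
Angular frequency ω = 2π / T = 2π / 3.15×10^7 s = 1.99×10^-7 s⁻¹.
Cω = 8.76×10^7 × 1.99×10^-7 = 17.5 W/(m²·K).
Amplitude A = F₀ / (Cω) = 147 / 17.5 = 8.42 K.

8.42 K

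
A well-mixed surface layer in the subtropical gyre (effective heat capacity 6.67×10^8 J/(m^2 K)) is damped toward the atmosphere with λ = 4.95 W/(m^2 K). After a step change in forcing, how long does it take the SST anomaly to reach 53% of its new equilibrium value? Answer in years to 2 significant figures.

Areal heat capacity C = 6.67×10^8 J/(m^2 K) (given).
τ = C / λ = 6.67×10^8 / 4.95 = 1.35×10^8 s.
Fraction reached: 1 − e^(−t/τ) = 0.53 ⇒ t = −τ ln(1 − 0.53) = τ × 0.755.
t = 1.02×10^8 s = 3.22 years.

3.2 years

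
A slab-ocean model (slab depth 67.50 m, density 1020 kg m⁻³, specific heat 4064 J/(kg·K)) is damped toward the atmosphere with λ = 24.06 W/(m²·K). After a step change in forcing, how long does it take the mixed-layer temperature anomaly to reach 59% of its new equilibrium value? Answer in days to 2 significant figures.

120 days

Areal heat capacity C = ρ c_p D = 1020 × 4064 × 67.50 = 2.80×10^8 J/(m²·K).
τ = C / λ = 2.80×10^8 / 24.06 = 1.16×10^7 s.
Fraction reached: 1 − e^(−t/τ) = 0.59 ⇒ t = −τ ln(1 − 0.59) = τ × 0.892.
t = 1.04×10^7 s = 120 days.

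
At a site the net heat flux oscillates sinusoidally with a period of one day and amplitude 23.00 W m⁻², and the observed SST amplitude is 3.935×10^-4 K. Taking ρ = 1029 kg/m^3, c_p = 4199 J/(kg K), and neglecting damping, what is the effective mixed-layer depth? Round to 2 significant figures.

ω = 2π / 86400 s = 7.27×10^-5 s⁻¹.
Required C = F₀ / (A ω) = 23.00 / (3.935×10^-4 × 7.27×10^-5) = 8.04×10^8 J/(m²·K).
D = C / (ρ c_p) = 8.04×10^8 / (1029 × 4199) = 186 m.

190 m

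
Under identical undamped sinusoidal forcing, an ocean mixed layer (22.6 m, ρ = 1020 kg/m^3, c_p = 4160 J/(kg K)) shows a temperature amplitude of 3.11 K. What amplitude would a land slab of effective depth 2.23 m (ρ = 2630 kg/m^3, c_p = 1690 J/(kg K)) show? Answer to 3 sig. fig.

30.1 K

C_ocean = 9.59×10^7 J/(m²·K); C_land = 9.91×10^6 J/(m²·K).
A ∝ 1/C ⇒ A_land = A_ocean × C_ocean/C_land = 3.11 × 9.68 = 30.1 K.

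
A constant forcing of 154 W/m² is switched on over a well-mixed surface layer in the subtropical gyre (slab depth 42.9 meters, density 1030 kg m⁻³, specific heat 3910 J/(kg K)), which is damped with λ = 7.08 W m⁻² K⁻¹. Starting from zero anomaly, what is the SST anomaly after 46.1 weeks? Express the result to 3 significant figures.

Areal heat capacity C = ρ c_p D = 1030 × 3910 × 42.9 = 1.73×10^8 J m⁻² K⁻¹.
τ = C / λ = 1.73×10^8 / 7.08 = 2.44×10^7 s.
Equilibrium anomaly ΔT_eq = F / λ = 154 / 7.08 = 21.8 K.
t = 46.1 weeks = 2.79×10^7 s, so t/τ = 1.14.
ΔT(t) = ΔT_eq (1 − e^(−t/τ)) = 21.8 × (1 − e^−1.14) = 14.8 K.

14.8 K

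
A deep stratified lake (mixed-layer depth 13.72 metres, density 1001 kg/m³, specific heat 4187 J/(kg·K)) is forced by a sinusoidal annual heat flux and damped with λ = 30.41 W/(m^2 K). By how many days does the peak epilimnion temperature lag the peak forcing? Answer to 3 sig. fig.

Areal heat capacity C = ρ c_p D = 1001 × 4187 × 13.72 = 5.75×10^7 J/(m²·K).
ω = 2π / 3.15×10^7 s = 1.99×10^-7 s⁻¹.
Phase lag φ = arctan(Cω/λ) = arctan(11.5/30.41) = 0.360 rad.
Time lag = φ / ω = 0.360 / 1.99×10^-7 = 1.81×10^6 s = 20.9 days.

20.9 days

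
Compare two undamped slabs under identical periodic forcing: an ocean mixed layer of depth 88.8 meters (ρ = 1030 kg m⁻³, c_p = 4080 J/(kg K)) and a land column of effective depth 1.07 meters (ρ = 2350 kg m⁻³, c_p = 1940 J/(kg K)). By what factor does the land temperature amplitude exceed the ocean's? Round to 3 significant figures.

C_ocean = 1030 × 4080 × 88.8 = 3.73×10^8 J/(m²·K).
C_land = 2350 × 1940 × 1.07 = 4.88×10^6 J/(m²·K).
Undamped amplitude ∝ 1/C, so A_land/A_ocean = C_ocean/C_land = 76.5.

76.5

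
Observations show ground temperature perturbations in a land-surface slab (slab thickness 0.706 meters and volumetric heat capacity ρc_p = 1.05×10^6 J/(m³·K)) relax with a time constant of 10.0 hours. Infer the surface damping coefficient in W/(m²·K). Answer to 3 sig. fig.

20.6

Areal heat capacity C = ρc_p × D = 1.05×10^6 × 0.706 = 7.41×10^5 J/(m^2 K).
τ = 10.0 hours = 36000 s.
λ = C / τ = 7.41×10^5 / 36000 = 20.6 W/(m²·K).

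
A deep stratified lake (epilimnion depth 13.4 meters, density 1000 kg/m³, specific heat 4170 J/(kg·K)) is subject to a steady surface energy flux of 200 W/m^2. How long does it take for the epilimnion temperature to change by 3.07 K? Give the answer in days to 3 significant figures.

9.93 days

Areal heat capacity C = ρ c_p D = 1000 × 4170 × 13.4 = 5.59×10^7 J m⁻² K⁻¹.
Time required: Δt = C ΔT / F = 5.59×10^7 × 3.07 / 200 = 8.58×10^5 s.
In days: 8.58×10^5 s / (86400 s/day) = 9.93 days.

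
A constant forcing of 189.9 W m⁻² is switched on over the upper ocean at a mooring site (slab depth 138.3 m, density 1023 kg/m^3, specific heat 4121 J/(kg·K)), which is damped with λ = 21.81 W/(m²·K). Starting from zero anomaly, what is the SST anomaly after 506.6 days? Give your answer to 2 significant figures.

7.0 K

Areal heat capacity C = ρ c_p D = 1023 × 4121 × 138.3 = 5.83×10^8 J m⁻² K⁻¹.
τ = C / λ = 5.83×10^8 / 21.81 = 2.67×10^7 s.
Equilibrium anomaly ΔT_eq = F / λ = 189.9 / 21.81 = 8.71 K.
t = 506.6 days = 4.38×10^7 s, so t/τ = 1.64.
ΔT(t) = ΔT_eq (1 − e^(−t/τ)) = 8.71 × (1 − e^−1.64) = 7.01 K.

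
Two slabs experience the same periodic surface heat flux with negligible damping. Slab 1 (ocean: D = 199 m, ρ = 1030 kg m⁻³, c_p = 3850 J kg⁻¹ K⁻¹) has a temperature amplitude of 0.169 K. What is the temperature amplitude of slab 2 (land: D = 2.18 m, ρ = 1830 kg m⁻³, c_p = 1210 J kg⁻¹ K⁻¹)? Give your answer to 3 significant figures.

C_ocean = 7.89×10^8 J/(m²·K); C_land = 4.83×10^6 J/(m²·K).
A ∝ 1/C ⇒ A_land = A_ocean × C_ocean/C_land = 0.169 × 163 = 27.6 K.

27.6 K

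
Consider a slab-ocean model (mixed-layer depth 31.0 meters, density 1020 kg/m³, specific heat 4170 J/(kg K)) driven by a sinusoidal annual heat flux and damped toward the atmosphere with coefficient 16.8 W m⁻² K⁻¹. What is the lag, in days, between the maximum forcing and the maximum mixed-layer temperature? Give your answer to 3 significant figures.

Areal heat capacity C = ρ c_p D = 1020 × 4170 × 31.0 = 1.32×10^8 J m⁻² K⁻¹.
ω = 2π / 3.15×10^7 s = 1.99×10^-7 s⁻¹.
Phase lag φ = arctan(Cω/λ) = arctan(26.3/16.8) = 1.00 rad.
Time lag = φ / ω = 1.00 / 1.99×10^-7 = 5.03×10^6 s = 58.2 days.

58.2 days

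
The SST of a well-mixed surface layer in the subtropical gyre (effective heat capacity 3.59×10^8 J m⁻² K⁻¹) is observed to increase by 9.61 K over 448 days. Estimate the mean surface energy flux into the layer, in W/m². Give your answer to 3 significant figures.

89.1

Areal heat capacity C = 3.59×10^8 J m⁻² K⁻¹ (given).
Required heat per unit area: Q = C ΔT = 3.59×10^8 × 9.61 = 3.45×10^9 J/m².
Flux F = Q / Δt = 3.45×10^9 / 3.87×10^7 s = 89.1 W/m².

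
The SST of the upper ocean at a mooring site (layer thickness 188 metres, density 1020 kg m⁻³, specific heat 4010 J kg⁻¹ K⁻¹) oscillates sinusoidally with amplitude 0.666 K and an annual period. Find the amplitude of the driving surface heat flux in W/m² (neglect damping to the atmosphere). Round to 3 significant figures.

102

Areal heat capacity C = ρ c_p D = 1020 × 4010 × 188 = 7.69×10^8 J/(m^2 K).
ω = 2π / 3.15×10^7 s = 1.99×10^-7 s⁻¹.
Cω = 7.69×10^8 × 1.99×10^-7 = 153 W/(m²·K).
F₀ = A × Cω = 0.666 × 153 = 102 W/m².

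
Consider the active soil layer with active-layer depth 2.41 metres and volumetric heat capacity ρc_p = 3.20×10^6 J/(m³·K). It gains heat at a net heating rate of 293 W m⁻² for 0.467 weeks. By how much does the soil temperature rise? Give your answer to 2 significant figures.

11 K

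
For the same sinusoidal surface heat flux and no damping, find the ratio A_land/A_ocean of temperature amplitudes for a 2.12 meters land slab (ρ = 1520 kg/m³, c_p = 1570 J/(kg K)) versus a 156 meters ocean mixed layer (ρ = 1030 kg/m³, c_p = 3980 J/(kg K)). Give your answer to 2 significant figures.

C_ocean = 1030 × 3980 × 156 = 6.40×10^8 J/(m²·K).
C_land = 1520 × 1570 × 2.12 = 5.06×10^6 J/(m²·K).
Undamped amplitude ∝ 1/C, so A_land/A_ocean = C_ocean/C_land = 126.

130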